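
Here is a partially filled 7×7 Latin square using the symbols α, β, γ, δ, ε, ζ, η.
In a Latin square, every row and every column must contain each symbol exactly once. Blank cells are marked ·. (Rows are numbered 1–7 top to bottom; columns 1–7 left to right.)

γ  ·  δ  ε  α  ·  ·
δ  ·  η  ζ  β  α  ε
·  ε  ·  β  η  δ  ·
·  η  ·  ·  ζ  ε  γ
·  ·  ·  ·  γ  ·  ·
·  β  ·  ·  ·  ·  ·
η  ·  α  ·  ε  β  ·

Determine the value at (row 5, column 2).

α

Row 1, column 2: row 1 has {α, γ, δ, ε} and column 2 has {β, ε, η}, leaving only ζ.
Row 1, column 6: row 1 has {α, γ, δ, ε, ζ} and column 6 has {α, β, δ, ε}, leaving only η.
Row 1, column 7: row 1 has {α, γ, δ, ε, ζ, η} and column 7 has {γ, ε}, leaving only β.
Row 2, column 2: row 2 has {α, β, δ, ε, ζ, η} and column 2 has {β, ε, ζ, η}, leaving only γ.
Row 4, column 3: row 4 has {γ, ε, ζ, η} and column 3 has {α, δ, η}, leaving only β.
Row 4, column 1: row 4 has {β, γ, ε, ζ, η} and column 1 has {γ, δ, η}, leaving only α.
Row 3, column 1: row 3 has {β, δ, ε, η} and column 1 has {α, γ, δ, η}, leaving only ζ.
Row 3, column 3: row 3 has {β, δ, ε, ζ, η} and column 3 has {α, β, δ, η}, leaving only γ.
Row 3, column 7: row 3 has {β, γ, δ, ε, ζ, η} and column 7 has {β, γ, ε}, leaving only α.
Row 4, column 4: row 4 has {α, β, γ, ε, ζ, η} and column 4 has {β, ε, ζ}, leaving only δ.
Row 5, column 6: row 5 has {γ} and column 6 has {α, β, δ, ε, η}, leaving only ζ.
Row 5, column 3: row 5 has {γ, ζ} and column 3 has {α, β, γ, δ, η}, leaving only ε.
Row 5, column 1: row 5 has {γ, ε, ζ} and column 1 has {α, γ, δ, ζ, η}, leaving only β.
Row 6, column 1: row 6 has {β} and column 1 has {α, β, γ, δ, ζ, η}, leaving only ε.
Row 6, column 3: row 6 has {β, ε} and column 3 has {α, β, γ, δ, ε, η}, leaving only ζ.
Row 6, column 5: row 6 has {β, ε, ζ} and column 5 has {α, β, γ, ε, ζ, η}, leaving only δ.
Row 6, column 6: row 6 has {β, δ, ε, ζ} and column 6 has {α, β, δ, ε, ζ, η}, leaving only γ.
Row 6, column 7: row 6 has {β, γ, δ, ε, ζ} and column 7 has {α, β, γ, ε}, leaving only η.
Row 5, column 7: row 5 has {β, γ, ε, ζ} and column 7 has {α, β, γ, ε, η}, leaving only δ.
Row 5 already has {β, γ, δ, ε, ζ} and column 2 already has {β, γ, ε, ζ, η}, so row 5, column 2 must be α.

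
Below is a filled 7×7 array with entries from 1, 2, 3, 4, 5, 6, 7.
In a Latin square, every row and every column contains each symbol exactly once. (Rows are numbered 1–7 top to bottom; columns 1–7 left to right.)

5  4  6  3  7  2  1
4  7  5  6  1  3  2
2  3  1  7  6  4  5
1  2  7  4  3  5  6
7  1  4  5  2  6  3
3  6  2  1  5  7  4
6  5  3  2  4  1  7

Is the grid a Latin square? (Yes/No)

Yes

Each row is a permutation of the 7 symbols, and so is each column.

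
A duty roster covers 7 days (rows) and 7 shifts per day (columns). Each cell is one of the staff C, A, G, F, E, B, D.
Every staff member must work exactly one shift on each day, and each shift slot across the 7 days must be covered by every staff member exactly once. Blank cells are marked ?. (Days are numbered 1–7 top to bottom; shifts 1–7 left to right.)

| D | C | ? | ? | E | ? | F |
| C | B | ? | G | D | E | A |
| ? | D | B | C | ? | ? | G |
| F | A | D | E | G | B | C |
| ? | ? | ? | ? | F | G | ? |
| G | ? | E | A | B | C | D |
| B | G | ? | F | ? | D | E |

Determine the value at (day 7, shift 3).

A

Day 1, shift 4: day 1 has {C, F, E, D} and shift 4 has {C, A, G, F, E}, leaving only B.
Day 1, shift 6: day 1 has {C, F, E, B, D} and shift 6 has {C, G, E, B, D}, leaving only A.
Day 1, shift 3: day 1 has {C, A, F, E, B, D} and shift 3 has {E, B, D}, leaving only G.
Day 2, shift 3: day 2 has {C, A, G, E, B, D} and shift 3 has {G, E, B, D}, leaving only F.
Day 3, shift 5: day 3 has {C, G, B, D} and shift 5 has {G, F, E, B, D}, leaving only A.
Day 3, shift 1: day 3 has {C, A, G, B, D} and shift 1 has {C, G, F, B, D}, leaving only E.
Day 3, shift 6: day 3 has {C, A, G, E, B, D} and shift 6 has {C, A, G, E, B, D}, leaving only F.
Day 5, shift 1: day 5 has {G, F} and shift 1 has {C, G, F, E, B, D}, leaving only A.
Day 5, shift 2: day 5 has {A, G, F} and shift 2 has {C, A, G, B, D}, leaving only E.
Day 5, shift 3: day 5 has {A, G, F, E} and shift 3 has {G, F, E, B, D}, leaving only C.
Day 7 already has {G, F, E, B, D} and shift 3 already has {C, G, F, E, B, D}, so day 7, shift 3 must be A.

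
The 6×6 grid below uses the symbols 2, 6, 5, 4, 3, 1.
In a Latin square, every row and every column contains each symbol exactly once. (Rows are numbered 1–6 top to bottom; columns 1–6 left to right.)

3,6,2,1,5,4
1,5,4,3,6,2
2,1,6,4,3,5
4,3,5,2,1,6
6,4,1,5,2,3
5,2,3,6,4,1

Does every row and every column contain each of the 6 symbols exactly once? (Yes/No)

Yes

Each row is a permutation of the 6 symbols, and so is each column.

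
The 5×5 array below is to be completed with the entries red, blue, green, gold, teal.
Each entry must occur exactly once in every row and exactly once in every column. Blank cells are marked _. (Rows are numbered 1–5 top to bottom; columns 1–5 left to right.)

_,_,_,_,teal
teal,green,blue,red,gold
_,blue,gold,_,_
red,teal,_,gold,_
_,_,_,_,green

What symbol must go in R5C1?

gold

Row 3, column 1: row 3 has {blue, gold} and column 1 has {red, teal}, leaving only green.
Row 3, column 4: row 3 has {blue, green, gold} and column 4 has {red, gold}, leaving only teal.
Row 3, column 5: row 3 has {blue, green, gold, teal} and column 5 has {green, gold, teal}, leaving only red.
Row 4, column 3: row 4 has {red, gold, teal} and column 3 has {blue, gold}, leaving only green.
Row 1, column 3: row 1 has {teal} and column 3 has {blue, green, gold}, leaving only red.
Row 1, column 2: row 1 has {red, teal} and column 2 has {blue, green, teal}, leaving only gold.
Row 1, column 1: row 1 has {red, gold, teal} and column 1 has {red, green, teal}, leaving only blue.
Row 5 already has {green} and column 1 already has {red, blue, green, teal}, so row 5, column 1 must be gold.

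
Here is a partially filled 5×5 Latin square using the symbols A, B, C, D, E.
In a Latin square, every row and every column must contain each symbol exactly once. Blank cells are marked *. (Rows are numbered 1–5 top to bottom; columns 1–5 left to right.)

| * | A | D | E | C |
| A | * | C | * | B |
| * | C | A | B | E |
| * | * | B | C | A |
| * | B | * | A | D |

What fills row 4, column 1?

E

Row 1, column 1: row 1 has {A, C, D, E} and column 1 has {A}, leaving only B.
Row 2, column 4: row 2 has {A, B, C} and column 4 has {A, B, C, E}, leaving only D.
Row 2, column 2: row 2 has {A, B, C, D} and column 2 has {A, B, C}, leaving only E.
Row 3, column 1: row 3 has {A, B, C, E} and column 1 has {A, B}, leaving only D.
Row 4 already has {A, B, C} and column 1 already has {A, B, D}, so row 4, column 1 must be E.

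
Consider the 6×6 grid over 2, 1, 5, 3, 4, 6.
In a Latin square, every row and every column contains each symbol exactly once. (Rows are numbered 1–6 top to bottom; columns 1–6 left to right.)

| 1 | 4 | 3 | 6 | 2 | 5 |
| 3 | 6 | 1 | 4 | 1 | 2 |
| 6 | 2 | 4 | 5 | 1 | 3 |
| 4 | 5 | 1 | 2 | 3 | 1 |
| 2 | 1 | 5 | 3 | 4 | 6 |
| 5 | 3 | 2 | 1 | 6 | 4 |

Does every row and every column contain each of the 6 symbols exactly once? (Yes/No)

Row 2 contains 1 twice (at columns 3 and 5); row 4 is also not a permutation.

No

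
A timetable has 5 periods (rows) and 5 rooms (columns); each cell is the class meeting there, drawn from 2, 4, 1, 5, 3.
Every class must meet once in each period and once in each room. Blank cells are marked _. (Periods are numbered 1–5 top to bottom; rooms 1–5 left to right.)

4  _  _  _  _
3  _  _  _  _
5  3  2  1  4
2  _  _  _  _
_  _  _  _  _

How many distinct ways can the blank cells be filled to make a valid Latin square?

Period 1, room 2: eliminating its period and room leaves {2, 1, 5}.
Period 1, room 3: eliminating its period and room leaves {1, 5, 3}.
Period 1, room 4: eliminating its period and room leaves {2, 5, 3}.
Period 1, room 5: eliminating its period and room leaves {2, 1, 5, 3}.
Period 2, room 2: eliminating its period and room leaves {2, 4, 1, 5}.
Period 2, room 3: eliminating its period and room leaves {4, 1, 5}.
Period 2, room 4: eliminating its period and room leaves {2, 4, 5}.
Period 2, room 5: eliminating its period and room leaves {2, 1, 5}.
Period 4, room 2: eliminating its period and room leaves {4, 1, 5}.
Period 4, room 3: eliminating its period and room leaves {4, 1, 5, 3}.
Period 4, room 4: eliminating its period and room leaves {4, 5, 3}.
Period 4, room 5: eliminating its period and room leaves {1, 5, 3}.
Period 5, room 1: eliminating its period and room leaves {1}.
Period 5, room 2: eliminating its period and room leaves {2, 4, 1, 5}.
Period 5, room 3: eliminating its period and room leaves {4, 1, 5, 3}.
Period 5, room 4: eliminating its period and room leaves {2, 4, 5, 3}.
Period 5, room 5: eliminating its period and room leaves {2, 1, 5, 3}.
Enumerating the assignments across these blanks that avoid any period or room repeat gives 56 completions.

56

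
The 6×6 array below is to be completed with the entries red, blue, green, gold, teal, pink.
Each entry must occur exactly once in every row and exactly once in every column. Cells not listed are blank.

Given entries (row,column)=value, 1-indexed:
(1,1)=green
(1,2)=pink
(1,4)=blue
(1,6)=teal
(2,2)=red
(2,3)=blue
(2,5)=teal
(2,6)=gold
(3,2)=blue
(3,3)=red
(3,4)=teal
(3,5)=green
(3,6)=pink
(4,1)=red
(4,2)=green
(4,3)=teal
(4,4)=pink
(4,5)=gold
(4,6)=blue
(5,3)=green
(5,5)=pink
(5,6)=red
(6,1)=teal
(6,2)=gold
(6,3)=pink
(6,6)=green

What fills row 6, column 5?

Row 1, column 3: row 1 has {blue, green, teal, pink} and column 3 has {red, blue, green, teal, pink}, leaving only gold.
Row 1, column 5: row 1 has {blue, green, gold, teal, pink} and column 5 has {green, gold, teal, pink}, leaving only red.
Row 6 already has {green, gold, teal, pink} and column 5 already has {red, green, gold, teal, pink}, so row 6, column 5 must be blue.

blue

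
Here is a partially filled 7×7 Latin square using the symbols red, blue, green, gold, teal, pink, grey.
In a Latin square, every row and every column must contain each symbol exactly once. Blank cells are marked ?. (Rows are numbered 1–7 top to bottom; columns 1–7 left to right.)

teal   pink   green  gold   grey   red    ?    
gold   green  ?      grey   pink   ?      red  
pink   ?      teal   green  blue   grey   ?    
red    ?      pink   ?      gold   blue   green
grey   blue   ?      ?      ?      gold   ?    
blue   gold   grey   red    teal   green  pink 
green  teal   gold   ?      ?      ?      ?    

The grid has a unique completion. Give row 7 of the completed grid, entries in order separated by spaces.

Row 7, column 5: row 7 has {green, gold, teal} and column 5 has {blue, gold, teal, pink, grey}, leaving only red.
Row 7, column 6: row 7 has {red, green, gold, teal} and column 6 has {red, blue, green, gold, grey}, leaving only pink.
Row 7, column 4: row 7 has {red, green, gold, teal, pink} and column 4 has {red, green, gold, grey}, leaving only blue.
Row 7, column 7: row 7 has {red, blue, green, gold, teal, pink} and column 7 has {red, green, pink}, leaving only grey.
So row 7 reads: green teal gold blue red pink grey.

green teal gold blue red pink grey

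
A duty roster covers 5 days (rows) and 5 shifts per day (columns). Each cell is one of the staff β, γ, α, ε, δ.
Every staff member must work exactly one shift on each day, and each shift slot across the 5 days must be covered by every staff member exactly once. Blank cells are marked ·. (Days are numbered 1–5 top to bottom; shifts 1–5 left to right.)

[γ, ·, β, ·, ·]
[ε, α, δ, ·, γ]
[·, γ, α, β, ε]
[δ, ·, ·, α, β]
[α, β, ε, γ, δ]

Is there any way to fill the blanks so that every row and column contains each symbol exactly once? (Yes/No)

Day 2, shift 4: day 2 together with shift 4 already contain {β, γ, α, ε, δ} — every symbol — so nothing can go there. The grid has no valid completion.

No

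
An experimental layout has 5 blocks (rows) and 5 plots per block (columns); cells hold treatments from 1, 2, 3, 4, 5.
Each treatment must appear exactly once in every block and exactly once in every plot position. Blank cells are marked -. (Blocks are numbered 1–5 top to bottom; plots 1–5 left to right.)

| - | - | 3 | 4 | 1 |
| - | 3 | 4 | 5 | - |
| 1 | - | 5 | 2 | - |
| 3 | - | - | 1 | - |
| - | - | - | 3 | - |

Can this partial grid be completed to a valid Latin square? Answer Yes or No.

Block 2, plot 1: block 2 has {3, 4, 5} and plot 1 has {1, 3}, so it must be 2.
Now block 2, plot 5: block 2 together with plot 5 already contain {1, 2, 3, 4, 5} — every symbol — so nothing can go there. The grid has no valid completion.

No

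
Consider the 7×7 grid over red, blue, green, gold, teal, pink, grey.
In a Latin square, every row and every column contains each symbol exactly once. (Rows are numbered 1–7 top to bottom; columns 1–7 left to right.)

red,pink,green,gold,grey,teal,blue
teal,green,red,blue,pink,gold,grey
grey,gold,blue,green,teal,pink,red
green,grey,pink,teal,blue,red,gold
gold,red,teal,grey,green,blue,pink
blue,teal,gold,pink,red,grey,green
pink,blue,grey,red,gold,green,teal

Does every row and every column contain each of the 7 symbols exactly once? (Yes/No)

Each row is a permutation of the 7 symbols, and so is each column.

Yes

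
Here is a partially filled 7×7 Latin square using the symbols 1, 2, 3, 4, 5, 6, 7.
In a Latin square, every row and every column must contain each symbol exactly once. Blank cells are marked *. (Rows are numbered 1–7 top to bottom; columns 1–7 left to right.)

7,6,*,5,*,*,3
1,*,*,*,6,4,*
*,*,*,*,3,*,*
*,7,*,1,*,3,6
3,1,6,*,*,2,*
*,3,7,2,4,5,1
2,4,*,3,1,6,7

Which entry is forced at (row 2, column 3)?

3

Row 1, column 5: row 1 has {3, 5, 6, 7} and column 5 has {1, 3, 4, 6}, leaving only 2.
Row 1, column 6: row 1 has {2, 3, 5, 6, 7} and column 6 has {2, 3, 4, 5, 6}, leaving only 1.
Row 1, column 3: row 1 has {1, 2, 3, 5, 6, 7} and column 3 has {6, 7}, leaving only 4.
Row 2, column 4: row 2 has {1, 4, 6} and column 4 has {1, 2, 3, 5}, leaving only 7.
Row 3, column 6: row 3 has {3} and column 6 has {1, 2, 3, 4, 5, 6}, leaving only 7.
Row 4, column 5: row 4 has {1, 3, 6, 7} and column 5 has {1, 2, 3, 4, 6}, leaving only 5.
Row 4, column 1: row 4 has {1, 3, 5, 6, 7} and column 1 has {1, 2, 3, 7}, leaving only 4.
Row 4, column 3: row 4 has {1, 3, 4, 5, 6, 7} and column 3 has {4, 6, 7}, leaving only 2.
Row 5, column 4: row 5 has {1, 2, 3, 6} and column 4 has {1, 2, 3, 5, 7}, leaving only 4.
Row 3, column 4: row 3 has {3, 7} and column 4 has {1, 2, 3, 4, 5, 7}, leaving only 6.
Row 3, column 1: row 3 has {3, 6, 7} and column 1 has {1, 2, 3, 4, 7}, leaving only 5.
Row 3, column 2: row 3 has {3, 5, 6, 7} and column 2 has {1, 3, 4, 6, 7}, leaving only 2.
Row 2, column 2: row 2 has {1, 4, 6, 7} and column 2 has {1, 2, 3, 4, 6, 7}, leaving only 5.
Row 2 already has {1, 4, 5, 6, 7} and column 3 already has {2, 4, 6, 7}, so row 2, column 3 must be 3.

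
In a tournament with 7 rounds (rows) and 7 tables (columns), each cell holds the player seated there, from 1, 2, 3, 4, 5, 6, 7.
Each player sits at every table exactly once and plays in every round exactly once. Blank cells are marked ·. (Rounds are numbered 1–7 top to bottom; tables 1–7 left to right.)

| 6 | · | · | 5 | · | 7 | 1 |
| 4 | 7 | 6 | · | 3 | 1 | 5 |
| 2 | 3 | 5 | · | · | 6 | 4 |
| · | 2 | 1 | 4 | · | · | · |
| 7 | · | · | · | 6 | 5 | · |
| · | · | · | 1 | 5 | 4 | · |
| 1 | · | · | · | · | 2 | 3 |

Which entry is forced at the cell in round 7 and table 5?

4

Round 1, table 2: round 1 has {1, 5, 6, 7} and table 2 has {2, 3, 7}, leaving only 4.
Round 1, table 5: round 1 has {1, 4, 5, 6, 7} and table 5 has {3, 5, 6}, leaving only 2.
Round 1, table 3: round 1 has {1, 2, 4, 5, 6, 7} and table 3 has {1, 5, 6}, leaving only 3.
Round 2, table 4: round 2 has {1, 3, 4, 5, 6, 7} and table 4 has {1, 4, 5}, leaving only 2.
Round 3, table 4: round 3 has {2, 3, 4, 5, 6} and table 4 has {1, 2, 4, 5}, leaving only 7.
Round 3, table 5: round 3 has {2, 3, 4, 5, 6, 7} and table 5 has {2, 3, 5, 6}, leaving only 1.
Round 4, table 5: round 4 has {1, 2, 4} and table 5 has {1, 2, 3, 5, 6}, leaving only 7.
Round 7 already has {1, 2, 3} and table 5 already has {1, 2, 3, 5, 6, 7}, so round 7, table 5 must be 4.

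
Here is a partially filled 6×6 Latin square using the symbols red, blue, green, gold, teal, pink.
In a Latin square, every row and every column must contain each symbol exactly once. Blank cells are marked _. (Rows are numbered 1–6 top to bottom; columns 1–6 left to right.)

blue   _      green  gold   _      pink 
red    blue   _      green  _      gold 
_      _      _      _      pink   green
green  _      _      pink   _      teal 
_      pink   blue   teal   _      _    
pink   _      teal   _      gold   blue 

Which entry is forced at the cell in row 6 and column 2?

green

Row 2, column 3: row 2 has {red, blue, green, gold} and column 3 has {blue, green, teal}, leaving only pink.
Row 2, column 5: row 2 has {red, blue, green, gold, pink} and column 5 has {gold, pink}, leaving only teal.
Row 1, column 5: row 1 has {blue, green, gold, pink} and column 5 has {gold, teal, pink}, leaving only red.
Row 1, column 2: row 1 has {red, blue, green, gold, pink} and column 2 has {blue, pink}, leaving only teal.
Row 4, column 5: row 4 has {green, teal, pink} and column 5 has {red, gold, teal, pink}, leaving only blue.
Row 5, column 1: row 5 has {blue, teal, pink} and column 1 has {red, blue, green, pink}, leaving only gold.
Row 3, column 1: row 3 has {green, pink} and column 1 has {red, blue, green, gold, pink}, leaving only teal.
Row 5, column 5: row 5 has {blue, gold, teal, pink} and column 5 has {red, blue, gold, teal, pink}, leaving only green.
Row 5, column 6: row 5 has {blue, green, gold, teal, pink} and column 6 has {blue, green, gold, teal, pink}, leaving only red.
Row 6, column 4: row 6 has {blue, gold, teal, pink} and column 4 has {green, gold, teal, pink}, leaving only red.
Row 6 already has {red, blue, gold, teal, pink} and column 2 already has {blue, teal, pink}, so row 6, column 2 must be green.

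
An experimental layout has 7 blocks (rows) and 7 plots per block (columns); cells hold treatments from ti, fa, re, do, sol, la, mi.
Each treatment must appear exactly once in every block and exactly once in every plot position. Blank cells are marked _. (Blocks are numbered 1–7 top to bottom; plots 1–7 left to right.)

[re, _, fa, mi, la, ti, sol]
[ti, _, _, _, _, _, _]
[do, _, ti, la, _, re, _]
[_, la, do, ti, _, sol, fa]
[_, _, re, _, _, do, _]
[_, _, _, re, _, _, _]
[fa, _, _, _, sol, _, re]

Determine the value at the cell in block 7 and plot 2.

Block 1, plot 2: block 1 has {ti, fa, re, sol, la, mi} and plot 2 has {la}, leaving only do.
Block 3, plot 7: block 3 has {ti, re, do, la} and plot 7 has {fa, re, sol}, leaving only mi.
Block 3, plot 5: block 3 has {ti, re, do, la, mi} and plot 5 has {sol, la}, leaving only fa.
Block 3, plot 2: block 3 has {ti, fa, re, do, la, mi} and plot 2 has {do, la}, leaving only sol.
Block 4, plot 1: block 4 has {ti, fa, do, sol, la} and plot 1 has {ti, fa, re, do}, leaving only mi.
Block 4, plot 5: block 4 has {ti, fa, do, sol, la, mi} and plot 5 has {fa, sol, la}, leaving only re.
Block 7, plot 4: block 7 has {fa, re, sol} and plot 4 has {ti, re, la, mi}, leaving only do.
Block 7, plot 2 is narrowed to {ti, mi}.
If it were mi, then block 7, plot 6 would be left with no valid symbol.
So block 7, plot 2 must be ti.

ti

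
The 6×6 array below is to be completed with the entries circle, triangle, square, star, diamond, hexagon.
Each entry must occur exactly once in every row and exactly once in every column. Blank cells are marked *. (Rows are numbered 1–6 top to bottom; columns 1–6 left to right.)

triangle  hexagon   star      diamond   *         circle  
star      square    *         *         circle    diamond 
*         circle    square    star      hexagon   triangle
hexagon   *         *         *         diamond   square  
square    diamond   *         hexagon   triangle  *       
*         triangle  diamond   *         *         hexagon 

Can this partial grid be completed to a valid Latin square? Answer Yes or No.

No row or column among the givens repeats a symbol, and propagating forced cells runs into no contradiction.
One valid completion exists (for instance, triangle hexagon star diamond square circle / star square hexagon triangle circle diamond / diamond circle square star hexagon triangle / hexagon star triangle circle diamond square / square diamond circle hexagon triangle star / circle triangle diamond square star hexagon).

Yes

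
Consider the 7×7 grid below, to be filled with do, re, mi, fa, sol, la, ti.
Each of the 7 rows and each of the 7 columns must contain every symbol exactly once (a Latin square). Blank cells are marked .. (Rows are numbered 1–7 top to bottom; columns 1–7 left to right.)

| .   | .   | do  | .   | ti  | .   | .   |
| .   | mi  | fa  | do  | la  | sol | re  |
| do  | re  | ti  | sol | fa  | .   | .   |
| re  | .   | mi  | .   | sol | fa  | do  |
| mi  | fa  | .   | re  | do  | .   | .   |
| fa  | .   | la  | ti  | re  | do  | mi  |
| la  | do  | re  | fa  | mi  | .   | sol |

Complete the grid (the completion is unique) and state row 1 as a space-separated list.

Row 1, column 1: row 1 has {do, ti} and column 1 has {do, re, mi, fa, la}, leaving only sol.
Row 1, column 2: row 1 has {do, sol, ti} and column 2 has {do, re, mi, fa}, leaving only la.
Row 1, column 4: row 1 has {do, sol, la, ti} and column 4 has {do, re, fa, sol, ti}, leaving only mi.
Row 1, column 6: row 1 has {do, mi, sol, la, ti} and column 6 has {do, fa, sol}, leaving only re.
Row 1, column 7: row 1 has {do, re, mi, sol, la, ti} and column 7 has {do, re, mi, sol}, leaving only fa.
So row 1 reads: sol la do mi ti re fa.

sol la do mi ti re fa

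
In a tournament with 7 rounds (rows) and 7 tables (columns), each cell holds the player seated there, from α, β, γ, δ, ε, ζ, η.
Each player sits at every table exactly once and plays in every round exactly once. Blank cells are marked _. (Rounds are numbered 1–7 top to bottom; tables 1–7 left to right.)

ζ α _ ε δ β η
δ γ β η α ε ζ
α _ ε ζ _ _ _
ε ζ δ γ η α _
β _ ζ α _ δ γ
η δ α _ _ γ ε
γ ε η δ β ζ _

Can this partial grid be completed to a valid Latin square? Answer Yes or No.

No round or table among the givens repeats a symbol, and propagating forced cells runs into no contradiction.
One valid completion exists (for instance, ζ α γ ε δ β η / δ γ β η α ε ζ / α β ε ζ γ η δ / ε ζ δ γ η α β / β η ζ α ε δ γ / η δ α β ζ γ ε / γ ε η δ β ζ α).

Yes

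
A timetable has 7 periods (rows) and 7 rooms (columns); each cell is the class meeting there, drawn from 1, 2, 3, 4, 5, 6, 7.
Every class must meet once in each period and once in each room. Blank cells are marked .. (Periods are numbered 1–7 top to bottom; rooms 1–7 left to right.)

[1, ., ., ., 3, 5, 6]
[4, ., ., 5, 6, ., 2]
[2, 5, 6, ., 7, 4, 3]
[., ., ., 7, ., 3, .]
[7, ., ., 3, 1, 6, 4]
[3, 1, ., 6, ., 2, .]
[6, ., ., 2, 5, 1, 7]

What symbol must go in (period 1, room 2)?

Period 1, room 4: period 1 has {1, 3, 5, 6} and room 4 has {2, 3, 5, 6, 7}, leaving only 4.
Period 2, room 6: period 2 has {2, 4, 5, 6} and room 6 has {1, 2, 3, 4, 5, 6}, leaving only 7.
Period 2, room 2: period 2 has {2, 4, 5, 6, 7} and room 2 has {1, 5}, leaving only 3.
Period 2, room 3: period 2 has {2, 3, 4, 5, 6, 7} and room 3 has {6}, leaving only 1.
Period 3, room 4: period 3 has {2, 3, 4, 5, 6, 7} and room 4 has {2, 3, 4, 5, 6, 7}, leaving only 1.
Period 4, room 1: period 4 has {3, 7} and room 1 has {1, 2, 3, 4, 6, 7}, leaving only 5.
Period 4, room 7: period 4 has {3, 5, 7} and room 7 has {2, 3, 4, 6, 7}, leaving only 1.
Period 5, room 2: period 5 has {1, 3, 4, 6, 7} and room 2 has {1, 3, 5}, leaving only 2.
Period 1 already has {1, 3, 4, 5, 6} and room 2 already has {1, 2, 3, 5}, so period 1, room 2 must be 7.

7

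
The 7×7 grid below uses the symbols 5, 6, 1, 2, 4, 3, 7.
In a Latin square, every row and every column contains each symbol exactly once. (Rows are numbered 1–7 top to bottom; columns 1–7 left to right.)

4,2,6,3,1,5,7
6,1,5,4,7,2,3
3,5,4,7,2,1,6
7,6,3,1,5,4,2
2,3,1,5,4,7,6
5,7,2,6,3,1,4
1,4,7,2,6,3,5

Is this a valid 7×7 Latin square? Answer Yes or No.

No

Every row is a permutation, but column 7 contains 6 twice (at rows 3 and 5).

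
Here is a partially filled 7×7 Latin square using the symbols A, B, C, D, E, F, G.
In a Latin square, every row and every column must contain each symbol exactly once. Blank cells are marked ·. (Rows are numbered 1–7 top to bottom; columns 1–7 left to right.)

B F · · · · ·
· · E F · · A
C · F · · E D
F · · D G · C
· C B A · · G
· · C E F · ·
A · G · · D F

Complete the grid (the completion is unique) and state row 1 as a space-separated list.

Row 1, column 7: row 1 has {B, F} and column 7 has {A, C, D, F, G}, leaving only E.
Row 4, column 3: row 4 has {C, D, F, G} and column 3 has {B, C, E, F, G}, leaving only A.
Row 1, column 3: row 1 has {B, E, F} and column 3 has {A, B, C, E, F, G}, leaving only D.
Row 4, column 6: row 4 has {A, C, D, F, G} and column 6 has {D, E}, leaving only B.
Row 4, column 2: row 4 has {A, B, C, D, F, G} and column 2 has {C, F}, leaving only E.
Row 5, column 6: row 5 has {A, B, C, G} and column 6 has {B, D, E}, leaving only F.
Row 6, column 7: row 6 has {C, E, F} and column 7 has {A, C, D, E, F, G}, leaving only B.
Row 7, column 2: row 7 has {A, D, F, G} and column 2 has {C, E, F}, leaving only B.
Row 7, column 4: row 7 has {A, B, D, F, G} and column 4 has {A, D, E, F}, leaving only C.
Row 1, column 4: row 1 has {B, D, E, F} and column 4 has {A, C, D, E, F}, leaving only G.
Row 3, column 4: row 3 has {C, D, E, F} and column 4 has {A, C, D, E, F, G}, leaving only B.
Row 3, column 5: row 3 has {B, C, D, E, F} and column 5 has {F, G}, leaving only A.
Row 1, column 5: row 1 has {B, D, E, F, G} and column 5 has {A, F, G}, leaving only C.
Row 1, column 6: row 1 has {B, C, D, E, F, G} and column 6 has {B, D, E, F}, leaving only A.
So row 1 reads: B F D G C A E.

B F D G C A E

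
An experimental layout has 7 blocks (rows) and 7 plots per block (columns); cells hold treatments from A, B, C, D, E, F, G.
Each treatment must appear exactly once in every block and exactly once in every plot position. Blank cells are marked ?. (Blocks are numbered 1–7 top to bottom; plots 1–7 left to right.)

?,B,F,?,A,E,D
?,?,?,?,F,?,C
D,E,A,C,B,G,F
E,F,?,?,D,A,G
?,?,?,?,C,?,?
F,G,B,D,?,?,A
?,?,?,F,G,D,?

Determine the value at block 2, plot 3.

D

Block 1, plot 4: block 1 has {A, B, D, E, F} and plot 4 has {C, D, F}, leaving only G.
Block 1, plot 1: block 1 has {A, B, D, E, F, G} and plot 1 has {D, E, F}, leaving only C.
Block 2, plot 6: block 2 has {C, F} and plot 6 has {A, D, E, G}, leaving only B.
Block 4, plot 3: block 4 has {A, D, E, F, G} and plot 3 has {A, B, F}, leaving only C.
Block 4, plot 4: block 4 has {A, C, D, E, F, G} and plot 4 has {C, D, F, G}, leaving only B.
Block 5, plot 6: block 5 has {C} and plot 6 has {A, B, D, E, G}, leaving only F.
Block 6, plot 5: block 6 has {A, B, D, F, G} and plot 5 has {A, B, C, D, F, G}, leaving only E.
Block 6, plot 6: block 6 has {A, B, D, E, F, G} and plot 6 has {A, B, D, E, F, G}, leaving only C.
Block 7, plot 3: block 7 has {D, F, G} and plot 3 has {A, B, C, F}, leaving only E.
Block 7, plot 7: block 7 has {D, E, F, G} and plot 7 has {A, C, D, F, G}, leaving only B.
Block 5, plot 7: block 5 has {C, F} and plot 7 has {A, B, C, D, F, G}, leaving only E.
Block 5, plot 4: block 5 has {C, E, F} and plot 4 has {B, C, D, F, G}, leaving only A.
Block 2, plot 4: block 2 has {B, C, F} and plot 4 has {A, B, C, D, F, G}, leaving only E.
Block 5, plot 2: block 5 has {A, C, E, F} and plot 2 has {B, E, F, G}, leaving only D.
Block 2, plot 2: block 2 has {B, C, E, F} and plot 2 has {B, D, E, F, G}, leaving only A.
Block 2, plot 1: block 2 has {A, B, C, E, F} and plot 1 has {C, D, E, F}, leaving only G.
Block 2 already has {A, B, C, E, F, G} and plot 3 already has {A, B, C, E, F}, so block 2, plot 3 must be D.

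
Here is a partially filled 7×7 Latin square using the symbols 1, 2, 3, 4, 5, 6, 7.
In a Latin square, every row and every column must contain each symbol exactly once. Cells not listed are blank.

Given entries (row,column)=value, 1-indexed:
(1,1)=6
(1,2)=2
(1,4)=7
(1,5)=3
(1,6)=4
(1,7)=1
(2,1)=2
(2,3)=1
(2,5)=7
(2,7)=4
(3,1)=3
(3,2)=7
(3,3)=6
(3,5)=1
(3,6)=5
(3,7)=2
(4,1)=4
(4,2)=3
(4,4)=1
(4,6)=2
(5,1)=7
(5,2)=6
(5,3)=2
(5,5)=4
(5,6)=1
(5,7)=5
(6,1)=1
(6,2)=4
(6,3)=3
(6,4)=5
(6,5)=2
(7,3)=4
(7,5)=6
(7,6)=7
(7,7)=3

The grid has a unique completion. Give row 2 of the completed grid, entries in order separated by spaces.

Row 2, column 2: row 2 has {1, 2, 4, 7} and column 2 has {2, 3, 4, 6, 7}, leaving only 5.
Row 1, column 3: row 1 has {1, 2, 3, 4, 6, 7} and column 3 has {1, 2, 3, 4, 6}, leaving only 5.
Row 3, column 4: row 3 has {1, 2, 3, 5, 6, 7} and column 4 has {1, 5, 7}, leaving only 4.
Row 4, column 3: row 4 has {1, 2, 3, 4} and column 3 has {1, 2, 3, 4, 5, 6}, leaving only 7.
Row 4, column 5: row 4 has {1, 2, 3, 4, 7} and column 5 has {1, 2, 3, 4, 6, 7}, leaving only 5.
Row 4, column 7: row 4 has {1, 2, 3, 4, 5, 7} and column 7 has {1, 2, 3, 4, 5}, leaving only 6.
Row 5, column 4: row 5 has {1, 2, 4, 5, 6, 7} and column 4 has {1, 4, 5, 7}, leaving only 3.
Row 2, column 4: row 2 has {1, 2, 4, 5, 7} and column 4 has {1, 3, 4, 5, 7}, leaving only 6.
Row 2, column 6: row 2 has {1, 2, 4, 5, 6, 7} and column 6 has {1, 2, 4, 5, 7}, leaving only 3.
So row 2 reads: 2 5 1 6 7 3 4.

2 5 1 6 7 3 4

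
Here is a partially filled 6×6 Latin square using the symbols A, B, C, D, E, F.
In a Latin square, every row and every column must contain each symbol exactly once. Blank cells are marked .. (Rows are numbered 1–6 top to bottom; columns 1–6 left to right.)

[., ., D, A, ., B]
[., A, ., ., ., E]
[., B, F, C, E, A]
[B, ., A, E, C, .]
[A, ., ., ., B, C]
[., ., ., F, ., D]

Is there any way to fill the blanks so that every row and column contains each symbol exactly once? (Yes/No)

No row or column among the givens repeats a symbol, and propagating forced cells runs into no contradiction.
One valid completion exists (for instance, E C D A F B / F A C B D E / D B F C E A / B D A E C F / A F E D B C / C E B F A D).

Yes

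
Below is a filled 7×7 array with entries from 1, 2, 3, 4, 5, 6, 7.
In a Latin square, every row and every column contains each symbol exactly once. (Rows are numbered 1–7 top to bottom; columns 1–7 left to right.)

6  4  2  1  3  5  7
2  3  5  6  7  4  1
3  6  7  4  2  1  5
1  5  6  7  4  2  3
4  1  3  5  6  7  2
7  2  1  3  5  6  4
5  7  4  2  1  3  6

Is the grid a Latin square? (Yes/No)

Yes

Each row is a permutation of the 7 symbols, and so is each column.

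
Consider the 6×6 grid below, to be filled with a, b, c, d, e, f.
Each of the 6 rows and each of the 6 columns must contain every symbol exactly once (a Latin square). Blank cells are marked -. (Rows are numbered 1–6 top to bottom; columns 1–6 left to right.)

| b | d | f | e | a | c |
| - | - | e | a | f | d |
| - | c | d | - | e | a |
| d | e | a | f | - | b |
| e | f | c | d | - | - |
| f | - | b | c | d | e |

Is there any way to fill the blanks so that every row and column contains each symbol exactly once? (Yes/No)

Row 3, column 1: row 3 together with column 1 already contain {a, b, c, d, e, f} — every symbol — so nothing can go there. The grid has no valid completion.

No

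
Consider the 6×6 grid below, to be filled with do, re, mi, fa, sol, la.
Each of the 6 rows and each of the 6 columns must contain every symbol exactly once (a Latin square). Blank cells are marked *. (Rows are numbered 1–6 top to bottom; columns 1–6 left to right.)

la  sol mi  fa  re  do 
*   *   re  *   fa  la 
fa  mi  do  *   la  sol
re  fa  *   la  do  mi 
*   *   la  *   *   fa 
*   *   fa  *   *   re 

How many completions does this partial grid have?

4

Row 2, column 1: eliminating its row and column leaves {do, mi, sol}.
Row 2, column 2: eliminating its row and column leaves {do}.
Row 2, column 4: eliminating its row and column leaves {do, mi, sol}.
Row 3, column 4: eliminating its row and column leaves {re}.
Row 4, column 3: eliminating its row and column leaves {sol}.
Row 5, column 1: eliminating its row and column leaves {do, mi, sol}.
Row 5, column 2: eliminating its row and column leaves {do, re}.
Row 5, column 4: eliminating its row and column leaves {do, re, mi, sol}.
Row 5, column 5: eliminating its row and column leaves {mi, sol}.
Row 6, column 1: eliminating its row and column leaves {do, mi, sol}.
Row 6, column 2: eliminating its row and column leaves {do, la}.
Row 6, column 4: eliminating its row and column leaves {do, mi, sol}.
Row 6, column 5: eliminating its row and column leaves {mi, sol}.
Enumerating the assignments across these blanks that avoid any row or column repeat gives 4 completions.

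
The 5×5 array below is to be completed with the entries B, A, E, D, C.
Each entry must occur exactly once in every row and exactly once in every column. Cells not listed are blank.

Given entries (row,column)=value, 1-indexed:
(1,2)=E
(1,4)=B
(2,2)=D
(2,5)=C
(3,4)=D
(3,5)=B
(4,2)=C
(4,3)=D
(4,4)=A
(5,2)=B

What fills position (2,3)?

B

Row 2, column 4: row 2 has {D, C} and column 4 has {B, A, D}, leaving only E.
Row 3, column 2: row 3 has {B, D} and column 2 has {B, E, D, C}, leaving only A.
Row 4, column 5: row 4 has {A, D, C} and column 5 has {B, C}, leaving only E.
Row 4, column 1: row 4 has {A, E, D, C} and column 1 has {}, leaving only B.
Row 2, column 1: row 2 has {E, D, C} and column 1 has {B}, leaving only A.
Row 2 already has {A, E, D, C} and column 3 already has {D}, so row 2, column 3 must be B.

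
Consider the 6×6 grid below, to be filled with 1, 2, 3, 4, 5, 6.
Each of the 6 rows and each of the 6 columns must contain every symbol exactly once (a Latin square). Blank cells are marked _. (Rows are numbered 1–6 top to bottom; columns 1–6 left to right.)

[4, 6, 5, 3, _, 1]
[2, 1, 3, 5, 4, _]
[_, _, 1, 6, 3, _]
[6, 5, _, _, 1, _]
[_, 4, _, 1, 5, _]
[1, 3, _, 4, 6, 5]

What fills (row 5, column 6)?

Row 1, column 5: row 1 has {1, 3, 4, 5, 6} and column 5 has {1, 3, 4, 5, 6}, leaving only 2.
Row 2, column 6: row 2 has {1, 2, 3, 4, 5} and column 6 has {1, 5}, leaving only 6.
Row 3, column 1: row 3 has {1, 3, 6} and column 1 has {1, 2, 4, 6}, leaving only 5.
Row 3, column 2: row 3 has {1, 3, 5, 6} and column 2 has {1, 3, 4, 5, 6}, leaving only 2.
Row 3, column 6: row 3 has {1, 2, 3, 5, 6} and column 6 has {1, 5, 6}, leaving only 4.
Row 4, column 4: row 4 has {1, 5, 6} and column 4 has {1, 3, 4, 5, 6}, leaving only 2.
Row 4, column 3: row 4 has {1, 2, 5, 6} and column 3 has {1, 3, 5}, leaving only 4.
Row 4, column 6: row 4 has {1, 2, 4, 5, 6} and column 6 has {1, 4, 5, 6}, leaving only 3.
Row 5 already has {1, 4, 5} and column 6 already has {1, 3, 4, 5, 6}, so row 5, column 6 must be 2.

2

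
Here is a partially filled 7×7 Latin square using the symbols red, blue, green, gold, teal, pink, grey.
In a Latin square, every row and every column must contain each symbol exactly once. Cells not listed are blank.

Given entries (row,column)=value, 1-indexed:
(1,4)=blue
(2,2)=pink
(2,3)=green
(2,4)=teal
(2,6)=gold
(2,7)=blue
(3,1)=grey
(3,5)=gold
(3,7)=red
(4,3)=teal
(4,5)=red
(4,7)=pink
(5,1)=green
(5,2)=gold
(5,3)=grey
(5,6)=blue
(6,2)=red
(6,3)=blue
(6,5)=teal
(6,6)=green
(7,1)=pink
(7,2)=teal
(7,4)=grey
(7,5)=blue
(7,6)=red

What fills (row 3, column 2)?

blue

Row 2, column 1: row 2 has {blue, green, gold, teal, pink} and column 1 has {green, pink, grey}, leaving only red.
Row 2, column 5: row 2 has {red, blue, green, gold, teal, pink} and column 5 has {red, blue, gold, teal}, leaving only grey.
Row 3, column 3: row 3 has {red, gold, grey} and column 3 has {blue, green, teal, grey}, leaving only pink.
Row 3, column 4: row 3 has {red, gold, pink, grey} and column 4 has {blue, teal, grey}, leaving only green.
Row 3 already has {red, green, gold, pink, grey} and column 2 already has {red, gold, teal, pink}, so row 3, column 2 must be blue.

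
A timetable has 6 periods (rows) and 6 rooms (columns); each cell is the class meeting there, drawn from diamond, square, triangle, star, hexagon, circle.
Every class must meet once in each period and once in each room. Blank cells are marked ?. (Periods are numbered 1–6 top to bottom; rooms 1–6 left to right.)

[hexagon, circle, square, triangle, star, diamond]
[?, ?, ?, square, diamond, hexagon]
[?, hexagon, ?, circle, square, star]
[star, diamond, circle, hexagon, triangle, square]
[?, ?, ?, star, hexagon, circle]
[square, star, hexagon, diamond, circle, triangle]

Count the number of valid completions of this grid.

Period 2, room 1: eliminating its period and room leaves {triangle, circle}.
Period 2, room 2: eliminating its period and room leaves {triangle}.
Period 2, room 3: eliminating its period and room leaves {triangle, star}.
Period 3, room 1: eliminating its period and room leaves {diamond, triangle}.
Period 3, room 3: eliminating its period and room leaves {diamond, triangle}.
Period 5, room 1: eliminating its period and room leaves {diamond, triangle}.
Period 5, room 2: eliminating its period and room leaves {square, triangle}.
Period 5, room 3: eliminating its period and room leaves {diamond, triangle}.
Enumerating the assignments across these blanks that avoid any period or room repeat gives 2 completions.

2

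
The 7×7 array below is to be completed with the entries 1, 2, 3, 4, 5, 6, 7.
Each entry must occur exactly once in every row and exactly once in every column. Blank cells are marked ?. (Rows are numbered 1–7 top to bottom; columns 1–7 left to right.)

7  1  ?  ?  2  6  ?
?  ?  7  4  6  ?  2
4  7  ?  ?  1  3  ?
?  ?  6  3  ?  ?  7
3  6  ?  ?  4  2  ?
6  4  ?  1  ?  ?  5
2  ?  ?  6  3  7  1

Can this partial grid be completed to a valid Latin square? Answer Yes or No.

No

Row 5, column 7: row 5 together with column 7 already contain {1, 2, 3, 4, 5, 6, 7} — every symbol — so nothing can go there. The grid has no valid completion.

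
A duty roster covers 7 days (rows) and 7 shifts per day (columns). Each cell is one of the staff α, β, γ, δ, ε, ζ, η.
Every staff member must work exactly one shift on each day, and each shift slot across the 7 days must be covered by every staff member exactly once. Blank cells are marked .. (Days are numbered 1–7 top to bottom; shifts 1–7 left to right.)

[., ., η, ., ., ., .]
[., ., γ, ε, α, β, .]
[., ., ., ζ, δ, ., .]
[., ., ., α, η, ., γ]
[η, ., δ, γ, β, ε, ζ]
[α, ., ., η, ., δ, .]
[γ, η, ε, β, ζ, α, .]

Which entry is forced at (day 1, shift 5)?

ε

Day 1, shift 4: day 1 has {η} and shift 4 has {α, β, γ, ε, ζ, η}, leaving only δ.
Day 4, shift 6: day 4 has {α, γ, η} and shift 6 has {α, β, δ, ε}, leaving only ζ.
Day 1, shift 6: day 1 has {δ, η} and shift 6 has {α, β, δ, ε, ζ}, leaving only γ.
Day 1 already has {γ, δ, η} and shift 5 already has {α, β, δ, ζ, η}, so day 1, shift 5 must be ε.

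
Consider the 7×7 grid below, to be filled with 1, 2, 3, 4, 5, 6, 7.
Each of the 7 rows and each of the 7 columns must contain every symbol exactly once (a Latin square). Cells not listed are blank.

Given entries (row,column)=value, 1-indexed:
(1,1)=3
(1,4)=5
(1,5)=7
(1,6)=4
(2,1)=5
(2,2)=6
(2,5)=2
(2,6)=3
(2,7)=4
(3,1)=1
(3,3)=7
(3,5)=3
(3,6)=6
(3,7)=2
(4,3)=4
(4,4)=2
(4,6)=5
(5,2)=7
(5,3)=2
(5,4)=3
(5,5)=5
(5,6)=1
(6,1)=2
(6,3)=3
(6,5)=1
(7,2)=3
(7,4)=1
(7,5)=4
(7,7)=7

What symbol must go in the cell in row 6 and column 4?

6

Row 2, column 3: row 2 has {2, 3, 4, 5, 6} and column 3 has {2, 3, 4, 7}, leaving only 1.
Row 1, column 3: row 1 has {3, 4, 5, 7} and column 3 has {1, 2, 3, 4, 7}, leaving only 6.
Row 1, column 7: row 1 has {3, 4, 5, 6, 7} and column 7 has {2, 4, 7}, leaving only 1.
Row 1, column 2: row 1 has {1, 3, 4, 5, 6, 7} and column 2 has {3, 6, 7}, leaving only 2.
Row 2, column 4: row 2 has {1, 2, 3, 4, 5, 6} and column 4 has {1, 2, 3, 5}, leaving only 7.
Row 3, column 4: row 3 has {1, 2, 3, 6, 7} and column 4 has {1, 2, 3, 5, 7}, leaving only 4.
Row 6 already has {1, 2, 3} and column 4 already has {1, 2, 3, 4, 5, 7}, so row 6, column 4 must be 6.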